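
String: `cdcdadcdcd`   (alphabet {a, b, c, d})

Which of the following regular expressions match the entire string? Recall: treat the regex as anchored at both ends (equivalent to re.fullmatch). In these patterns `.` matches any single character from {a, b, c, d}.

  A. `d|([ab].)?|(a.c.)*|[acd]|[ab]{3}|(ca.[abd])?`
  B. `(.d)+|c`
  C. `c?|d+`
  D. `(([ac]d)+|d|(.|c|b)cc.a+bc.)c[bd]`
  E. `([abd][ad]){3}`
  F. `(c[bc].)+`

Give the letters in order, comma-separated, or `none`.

B, D

A → no match
B → match
C → no match
D → match
E → no match
F → no match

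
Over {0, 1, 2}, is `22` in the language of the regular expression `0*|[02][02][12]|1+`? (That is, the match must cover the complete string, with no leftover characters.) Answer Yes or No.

No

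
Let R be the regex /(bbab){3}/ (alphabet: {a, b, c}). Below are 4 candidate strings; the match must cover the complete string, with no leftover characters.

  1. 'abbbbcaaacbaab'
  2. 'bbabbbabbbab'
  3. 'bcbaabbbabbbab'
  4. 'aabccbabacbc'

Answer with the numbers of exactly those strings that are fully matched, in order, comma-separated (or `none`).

1 → no match — must start with 'bbab'
2 → match
3 → no match — must start with 'bbab'
4 → no match — must start with 'bbab'

2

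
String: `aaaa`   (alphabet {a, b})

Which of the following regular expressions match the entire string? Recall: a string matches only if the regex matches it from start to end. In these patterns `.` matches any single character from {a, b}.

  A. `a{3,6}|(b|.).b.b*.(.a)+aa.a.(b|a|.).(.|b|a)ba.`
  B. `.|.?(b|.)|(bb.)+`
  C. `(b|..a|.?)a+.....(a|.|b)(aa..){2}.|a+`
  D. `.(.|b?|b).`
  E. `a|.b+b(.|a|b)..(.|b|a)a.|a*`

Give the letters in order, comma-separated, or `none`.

A → match
B → no match
C → match
D → no match
E → match

A, C, E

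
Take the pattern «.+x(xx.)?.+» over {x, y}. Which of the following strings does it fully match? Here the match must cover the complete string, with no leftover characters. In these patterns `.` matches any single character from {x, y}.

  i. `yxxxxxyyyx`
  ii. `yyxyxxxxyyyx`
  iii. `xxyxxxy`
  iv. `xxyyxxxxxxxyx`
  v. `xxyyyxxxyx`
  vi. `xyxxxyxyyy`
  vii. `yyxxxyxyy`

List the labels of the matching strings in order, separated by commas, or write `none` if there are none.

i, ii, iii, iv, v, vi, vii

i → match
ii → match
iii → match
iv → match
v → match
vi → match
vii → match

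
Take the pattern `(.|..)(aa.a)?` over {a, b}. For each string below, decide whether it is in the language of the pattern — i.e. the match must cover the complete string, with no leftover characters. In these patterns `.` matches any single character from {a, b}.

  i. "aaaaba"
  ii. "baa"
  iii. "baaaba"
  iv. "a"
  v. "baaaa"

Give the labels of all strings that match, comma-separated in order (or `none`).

i. "aaaaba" → match
ii. "baa" → no match
iii. "baaaba" → match
iv. "a" → match
v. "baaaa" → match

i, iii, iv, v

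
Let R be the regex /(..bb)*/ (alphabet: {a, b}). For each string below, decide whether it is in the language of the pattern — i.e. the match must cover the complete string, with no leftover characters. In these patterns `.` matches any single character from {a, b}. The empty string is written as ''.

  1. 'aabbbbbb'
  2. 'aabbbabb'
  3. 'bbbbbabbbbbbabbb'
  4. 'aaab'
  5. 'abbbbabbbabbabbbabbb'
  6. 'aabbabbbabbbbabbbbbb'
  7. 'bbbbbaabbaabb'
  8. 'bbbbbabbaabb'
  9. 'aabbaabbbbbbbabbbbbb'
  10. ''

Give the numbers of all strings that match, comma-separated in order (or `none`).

1, 2, 3, 5, 6, 8, 9, 10

1. 'aabbbbbb' → match
2. 'aabbbabb' → match
3 → match
4. 'aaab' → no match
5 → match
6 → match
7 → no match
8. 'bbbbbabbaabb' → match
9 → match
10. '' → match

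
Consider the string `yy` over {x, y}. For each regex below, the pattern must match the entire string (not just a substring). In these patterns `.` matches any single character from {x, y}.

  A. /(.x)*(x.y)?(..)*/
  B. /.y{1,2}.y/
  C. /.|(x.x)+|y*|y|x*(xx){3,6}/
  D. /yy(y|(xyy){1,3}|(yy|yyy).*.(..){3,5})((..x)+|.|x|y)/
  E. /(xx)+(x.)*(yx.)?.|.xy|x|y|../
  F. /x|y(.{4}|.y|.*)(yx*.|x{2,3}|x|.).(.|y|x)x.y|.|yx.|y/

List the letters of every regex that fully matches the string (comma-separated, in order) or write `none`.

A → match
B → no match
C → match
D → no match
E → match
F → no match

A, C, E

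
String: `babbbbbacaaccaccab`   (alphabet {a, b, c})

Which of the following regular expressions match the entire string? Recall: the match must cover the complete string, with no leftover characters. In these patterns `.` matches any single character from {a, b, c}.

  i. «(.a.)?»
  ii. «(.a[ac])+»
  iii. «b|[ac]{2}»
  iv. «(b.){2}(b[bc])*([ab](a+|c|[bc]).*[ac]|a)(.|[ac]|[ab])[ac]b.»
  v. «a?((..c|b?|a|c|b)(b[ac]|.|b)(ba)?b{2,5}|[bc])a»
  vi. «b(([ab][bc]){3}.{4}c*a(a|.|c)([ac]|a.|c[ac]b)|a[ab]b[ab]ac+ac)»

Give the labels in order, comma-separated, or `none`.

i → no match
ii → no match
iii → no match
iv → no match
v → no match — must end with `a`
vi → match

vi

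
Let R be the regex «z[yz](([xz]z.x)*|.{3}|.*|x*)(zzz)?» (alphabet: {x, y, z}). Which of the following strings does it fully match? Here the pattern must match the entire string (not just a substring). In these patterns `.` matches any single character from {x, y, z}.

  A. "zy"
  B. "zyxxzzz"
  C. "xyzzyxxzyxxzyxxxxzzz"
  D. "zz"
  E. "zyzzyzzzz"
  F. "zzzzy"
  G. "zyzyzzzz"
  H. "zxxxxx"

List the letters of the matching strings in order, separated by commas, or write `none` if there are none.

A. "zy" → match
B. "zyxxzzz" → match
C → no match — must start with "z"
D. "zz" → match
E. "zyzzyzzzz" → match
F. "zzzzy" → match
G. "zyzyzzzz" → match
H. "zxxxxx" → no match

A, B, D, E, F, G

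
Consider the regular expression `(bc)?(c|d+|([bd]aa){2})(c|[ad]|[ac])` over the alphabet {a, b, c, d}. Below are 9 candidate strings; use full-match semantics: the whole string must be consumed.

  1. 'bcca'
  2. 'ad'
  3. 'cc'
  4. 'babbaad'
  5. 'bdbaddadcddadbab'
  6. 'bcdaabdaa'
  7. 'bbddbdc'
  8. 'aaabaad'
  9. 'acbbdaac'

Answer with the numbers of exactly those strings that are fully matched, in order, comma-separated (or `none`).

1, 3

1 → match
2 → no match
3 → match
4 → no match
5 → no match
6 → no match
7 → no match
8 → no match
9 → no match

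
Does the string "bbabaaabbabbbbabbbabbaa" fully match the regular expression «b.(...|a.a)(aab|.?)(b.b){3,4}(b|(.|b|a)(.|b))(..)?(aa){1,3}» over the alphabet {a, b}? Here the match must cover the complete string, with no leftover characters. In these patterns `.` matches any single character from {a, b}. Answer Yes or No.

No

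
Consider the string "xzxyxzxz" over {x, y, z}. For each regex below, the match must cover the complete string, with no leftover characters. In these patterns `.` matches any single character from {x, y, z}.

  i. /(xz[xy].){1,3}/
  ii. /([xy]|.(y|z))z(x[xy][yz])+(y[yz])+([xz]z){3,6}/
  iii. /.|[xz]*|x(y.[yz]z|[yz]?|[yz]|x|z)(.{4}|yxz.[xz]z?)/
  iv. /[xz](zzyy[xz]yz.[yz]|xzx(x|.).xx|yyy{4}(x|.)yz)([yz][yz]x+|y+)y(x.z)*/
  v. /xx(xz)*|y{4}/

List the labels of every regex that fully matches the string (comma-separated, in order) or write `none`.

i → match
ii → no match
iii → no match
iv → no match
v → no match

i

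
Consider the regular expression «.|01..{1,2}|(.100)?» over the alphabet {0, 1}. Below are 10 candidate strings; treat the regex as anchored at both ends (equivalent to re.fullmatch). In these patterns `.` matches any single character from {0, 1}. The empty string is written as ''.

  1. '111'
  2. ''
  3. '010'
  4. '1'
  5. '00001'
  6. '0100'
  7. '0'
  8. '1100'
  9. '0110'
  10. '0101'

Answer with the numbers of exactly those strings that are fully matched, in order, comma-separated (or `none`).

1. '111' → no match
2. '' → match
3. '010' → no match
4. '1' → match
5. '00001' → no match
6. '0100' → match
7. '0' → match
8. '1100' → match
9. '0110' → match
10. '0101' → match

2, 4, 6, 7, 8, 9, 10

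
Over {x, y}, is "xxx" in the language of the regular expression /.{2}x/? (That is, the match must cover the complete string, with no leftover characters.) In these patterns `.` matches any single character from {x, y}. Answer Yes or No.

Yes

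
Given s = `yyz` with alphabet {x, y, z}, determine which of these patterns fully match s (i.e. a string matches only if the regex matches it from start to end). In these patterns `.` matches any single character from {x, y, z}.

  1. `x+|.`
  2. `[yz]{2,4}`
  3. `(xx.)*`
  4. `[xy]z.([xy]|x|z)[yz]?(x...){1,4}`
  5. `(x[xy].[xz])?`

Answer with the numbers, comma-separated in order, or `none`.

1 → no match
2 → match
3 → no match
4 → no match
5 → no match

2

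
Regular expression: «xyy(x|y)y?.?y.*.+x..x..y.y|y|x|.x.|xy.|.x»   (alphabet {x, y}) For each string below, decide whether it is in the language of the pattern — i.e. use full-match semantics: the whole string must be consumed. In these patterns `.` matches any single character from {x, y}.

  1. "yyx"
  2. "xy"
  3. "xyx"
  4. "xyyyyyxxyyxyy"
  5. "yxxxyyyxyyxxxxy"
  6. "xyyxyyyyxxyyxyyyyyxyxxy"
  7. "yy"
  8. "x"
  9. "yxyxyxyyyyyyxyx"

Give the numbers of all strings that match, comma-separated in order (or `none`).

1 → no match
2 → no match
3 → match
4 → no match
5 → no match
6 → no match
7 → no match
8 → match
9 → no match

3, 8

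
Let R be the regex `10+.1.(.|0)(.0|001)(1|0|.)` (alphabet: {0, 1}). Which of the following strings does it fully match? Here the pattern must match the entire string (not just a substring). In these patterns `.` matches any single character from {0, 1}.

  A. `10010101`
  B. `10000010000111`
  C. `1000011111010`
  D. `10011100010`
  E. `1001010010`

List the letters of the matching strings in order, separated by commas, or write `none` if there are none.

A. `10010101` → no match
B → no match
C → no match
D. `10011100010` → match
E. `1001010010` → match

D, E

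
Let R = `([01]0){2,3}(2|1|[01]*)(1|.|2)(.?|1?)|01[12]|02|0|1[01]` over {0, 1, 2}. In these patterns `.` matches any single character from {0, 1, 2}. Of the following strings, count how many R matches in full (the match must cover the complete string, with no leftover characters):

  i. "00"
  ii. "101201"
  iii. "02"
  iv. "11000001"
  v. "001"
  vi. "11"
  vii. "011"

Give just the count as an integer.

3

i → no match
ii → no match
iii → match
iv → no match
v → no match
vi → match
vii → match
Total matched: 3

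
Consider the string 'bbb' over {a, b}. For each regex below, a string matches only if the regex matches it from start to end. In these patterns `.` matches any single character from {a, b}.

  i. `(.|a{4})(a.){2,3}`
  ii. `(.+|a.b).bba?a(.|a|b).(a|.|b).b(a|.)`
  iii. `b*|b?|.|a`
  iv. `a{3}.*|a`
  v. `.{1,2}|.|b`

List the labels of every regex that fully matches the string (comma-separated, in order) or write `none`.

i → no match
ii → no match
iii → match
iv → no match — must start with 'a'
v → no match

iii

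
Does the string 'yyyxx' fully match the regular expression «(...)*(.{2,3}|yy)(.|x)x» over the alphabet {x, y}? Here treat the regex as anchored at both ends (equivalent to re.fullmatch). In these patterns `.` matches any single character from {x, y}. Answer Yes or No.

Yes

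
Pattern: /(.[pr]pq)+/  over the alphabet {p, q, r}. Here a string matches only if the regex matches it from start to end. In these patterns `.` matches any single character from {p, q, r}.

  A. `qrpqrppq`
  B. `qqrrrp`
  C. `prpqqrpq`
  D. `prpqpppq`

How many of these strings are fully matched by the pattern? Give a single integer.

3

A → match
B → no match — must end with `pq`
C → match
D → match
Total matched: 3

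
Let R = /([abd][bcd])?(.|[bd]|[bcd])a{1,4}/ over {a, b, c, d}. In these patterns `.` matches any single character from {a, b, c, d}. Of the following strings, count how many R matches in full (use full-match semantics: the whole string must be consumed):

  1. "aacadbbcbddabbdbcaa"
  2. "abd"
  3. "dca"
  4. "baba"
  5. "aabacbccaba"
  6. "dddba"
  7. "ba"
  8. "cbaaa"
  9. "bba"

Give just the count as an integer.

1 → no match
2 → no match — must end with "a"
3 → no match
4 → no match
5 → no match
6 → no match
7 → match
8 → no match
9 → no match
Total matched: 1

1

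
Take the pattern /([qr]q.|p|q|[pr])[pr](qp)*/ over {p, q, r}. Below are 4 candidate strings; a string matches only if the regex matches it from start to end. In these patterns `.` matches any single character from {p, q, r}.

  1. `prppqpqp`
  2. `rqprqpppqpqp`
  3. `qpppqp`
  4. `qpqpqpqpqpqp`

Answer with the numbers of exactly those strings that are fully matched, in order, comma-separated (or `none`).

1 → no match
2 → no match
3 → no match
4 → match

4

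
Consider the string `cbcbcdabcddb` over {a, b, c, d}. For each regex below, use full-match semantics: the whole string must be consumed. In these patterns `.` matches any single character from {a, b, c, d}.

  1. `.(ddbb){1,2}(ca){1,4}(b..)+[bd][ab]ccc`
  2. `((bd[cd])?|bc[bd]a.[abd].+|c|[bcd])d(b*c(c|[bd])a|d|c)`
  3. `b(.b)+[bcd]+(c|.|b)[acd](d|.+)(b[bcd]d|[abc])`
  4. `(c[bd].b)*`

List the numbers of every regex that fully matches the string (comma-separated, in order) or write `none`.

4

1 → no match — must end with `ccc`
2 → no match
3 → no match — must start with `b`
4 → match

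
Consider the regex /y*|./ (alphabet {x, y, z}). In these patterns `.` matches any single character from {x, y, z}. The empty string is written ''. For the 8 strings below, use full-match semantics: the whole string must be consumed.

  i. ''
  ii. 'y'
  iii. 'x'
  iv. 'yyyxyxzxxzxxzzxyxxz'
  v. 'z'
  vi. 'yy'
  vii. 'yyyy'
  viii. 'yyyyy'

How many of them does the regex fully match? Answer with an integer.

7

i. '' → match
ii. 'y' → match
iii. 'x' → match
iv → no match
v. 'z' → match
vi. 'yy' → match
vii. 'yyyy' → match
viii. 'yyyyy' → match
Total matched: 7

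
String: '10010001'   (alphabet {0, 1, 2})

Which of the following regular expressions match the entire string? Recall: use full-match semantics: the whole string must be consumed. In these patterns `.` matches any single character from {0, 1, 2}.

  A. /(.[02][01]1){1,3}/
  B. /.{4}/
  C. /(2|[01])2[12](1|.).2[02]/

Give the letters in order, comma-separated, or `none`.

A → match
B → no match
C → no match

A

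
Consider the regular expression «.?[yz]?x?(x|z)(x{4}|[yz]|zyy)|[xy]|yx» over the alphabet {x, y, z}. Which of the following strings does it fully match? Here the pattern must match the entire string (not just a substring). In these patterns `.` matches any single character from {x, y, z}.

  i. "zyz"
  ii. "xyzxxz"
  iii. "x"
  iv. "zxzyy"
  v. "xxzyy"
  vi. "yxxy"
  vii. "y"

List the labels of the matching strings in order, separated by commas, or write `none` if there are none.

i → no match
ii → no match
iii → match
iv → match
v → match
vi → match
vii → match

iii, iv, v, vi, vii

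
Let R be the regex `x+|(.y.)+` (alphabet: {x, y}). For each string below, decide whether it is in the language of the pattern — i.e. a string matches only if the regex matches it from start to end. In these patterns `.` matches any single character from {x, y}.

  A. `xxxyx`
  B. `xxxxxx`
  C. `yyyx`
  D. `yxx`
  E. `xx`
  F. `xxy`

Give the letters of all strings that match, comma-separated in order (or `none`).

B, E

A → no match
B → match
C → no match
D → no match
E → match
F → no match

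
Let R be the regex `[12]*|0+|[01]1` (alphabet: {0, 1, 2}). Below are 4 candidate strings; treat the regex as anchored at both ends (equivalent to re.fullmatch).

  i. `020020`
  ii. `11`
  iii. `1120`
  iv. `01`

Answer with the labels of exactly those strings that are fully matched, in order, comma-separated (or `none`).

i. `020020` → no match
ii. `11` → match
iii. `1120` → no match
iv. `01` → match

ii, iv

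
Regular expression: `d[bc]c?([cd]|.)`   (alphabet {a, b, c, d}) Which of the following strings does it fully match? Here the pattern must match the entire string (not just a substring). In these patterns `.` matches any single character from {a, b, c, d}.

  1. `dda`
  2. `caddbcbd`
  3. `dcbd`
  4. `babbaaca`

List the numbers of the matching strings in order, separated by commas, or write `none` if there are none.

none

1. `dda` → no match
2. `caddbcbd` → no match — must start with `d`
3. `dcbd` → no match
4. `babbaaca` → no match — must start with `d`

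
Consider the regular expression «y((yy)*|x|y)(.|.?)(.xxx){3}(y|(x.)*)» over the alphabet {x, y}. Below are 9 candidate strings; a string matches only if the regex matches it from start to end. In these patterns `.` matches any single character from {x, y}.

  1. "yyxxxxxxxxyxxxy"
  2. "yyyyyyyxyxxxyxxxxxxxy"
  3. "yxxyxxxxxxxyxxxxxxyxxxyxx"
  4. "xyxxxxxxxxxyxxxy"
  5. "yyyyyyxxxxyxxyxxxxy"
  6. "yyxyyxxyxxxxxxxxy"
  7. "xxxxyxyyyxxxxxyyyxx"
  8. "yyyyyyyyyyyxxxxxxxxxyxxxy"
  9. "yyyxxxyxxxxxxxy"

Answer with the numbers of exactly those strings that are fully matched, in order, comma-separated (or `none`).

1, 2, 3, 8, 9

1 → match
2 → match
3 → match
4 → no match — must start with "y"
5 → no match
6 → no match
7 → no match — must start with "y"
8 → match
9 → match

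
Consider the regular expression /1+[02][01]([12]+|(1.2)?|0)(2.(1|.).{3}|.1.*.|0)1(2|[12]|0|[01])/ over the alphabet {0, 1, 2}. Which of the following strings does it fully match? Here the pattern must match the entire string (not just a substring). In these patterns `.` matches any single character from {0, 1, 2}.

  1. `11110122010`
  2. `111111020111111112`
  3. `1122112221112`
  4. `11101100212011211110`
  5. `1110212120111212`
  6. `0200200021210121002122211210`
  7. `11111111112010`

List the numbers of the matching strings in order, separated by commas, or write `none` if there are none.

1 → match
2 → no match
3 → no match
4 → no match
5 → no match
6 → no match — must start with `1`
7 → no match

1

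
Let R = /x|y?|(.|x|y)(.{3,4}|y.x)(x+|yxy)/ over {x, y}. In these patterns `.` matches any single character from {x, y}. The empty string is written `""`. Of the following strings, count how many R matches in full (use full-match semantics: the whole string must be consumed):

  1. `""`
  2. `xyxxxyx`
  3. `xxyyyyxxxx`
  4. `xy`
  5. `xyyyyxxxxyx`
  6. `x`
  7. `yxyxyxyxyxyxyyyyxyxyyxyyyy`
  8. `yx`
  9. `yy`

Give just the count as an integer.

2

1. `""` → match
2. `xyxxxyx` → no match
3. `xxyyyyxxxx` → no match
4. `xy` → no match
5. `xyyyyxxxxyx` → no match
6. `x` → match
7 → no match
8. `yx` → no match
9. `yy` → no match
Total matched: 2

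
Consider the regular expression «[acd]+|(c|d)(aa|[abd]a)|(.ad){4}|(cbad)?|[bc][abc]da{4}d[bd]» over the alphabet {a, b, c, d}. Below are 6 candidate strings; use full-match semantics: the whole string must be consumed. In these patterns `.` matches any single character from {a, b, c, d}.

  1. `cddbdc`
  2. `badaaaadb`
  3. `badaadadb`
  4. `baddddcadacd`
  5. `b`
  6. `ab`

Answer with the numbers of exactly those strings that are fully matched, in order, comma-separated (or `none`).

2

1 → no match
2 → match
3 → no match
4 → no match
5 → no match
6 → no match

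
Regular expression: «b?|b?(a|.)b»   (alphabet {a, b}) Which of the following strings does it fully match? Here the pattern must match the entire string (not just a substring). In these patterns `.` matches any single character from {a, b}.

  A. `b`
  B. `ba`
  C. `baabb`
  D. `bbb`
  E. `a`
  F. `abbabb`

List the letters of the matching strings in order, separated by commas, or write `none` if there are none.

A → match
B → no match
C → no match
D → match
E → no match
F → no match

A, D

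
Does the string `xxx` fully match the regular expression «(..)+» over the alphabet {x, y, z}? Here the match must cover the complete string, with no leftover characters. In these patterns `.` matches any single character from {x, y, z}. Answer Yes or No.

No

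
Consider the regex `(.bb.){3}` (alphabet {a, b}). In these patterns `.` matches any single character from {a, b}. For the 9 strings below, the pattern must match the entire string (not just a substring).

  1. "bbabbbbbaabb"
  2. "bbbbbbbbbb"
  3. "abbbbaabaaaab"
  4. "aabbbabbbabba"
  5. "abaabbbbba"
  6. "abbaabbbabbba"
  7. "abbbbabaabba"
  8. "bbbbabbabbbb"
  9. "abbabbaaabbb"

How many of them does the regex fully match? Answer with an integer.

1

1 → no match
2 → no match
3 → no match
4 → no match
5 → no match
6 → no match
7 → no match
8 → match
9 → no match
Total matched: 1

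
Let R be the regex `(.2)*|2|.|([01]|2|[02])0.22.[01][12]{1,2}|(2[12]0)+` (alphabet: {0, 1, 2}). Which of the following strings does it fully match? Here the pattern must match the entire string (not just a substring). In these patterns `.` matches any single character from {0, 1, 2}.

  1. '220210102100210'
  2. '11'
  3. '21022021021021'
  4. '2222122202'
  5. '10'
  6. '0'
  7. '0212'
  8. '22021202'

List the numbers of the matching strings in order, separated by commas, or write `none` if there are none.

1 → no match
2. '11' → no match
3 → no match
4. '2222122202' → match
5. '10' → no match
6. '0' → match
7. '0212' → match
8. '22021202' → match

4, 6, 7, 8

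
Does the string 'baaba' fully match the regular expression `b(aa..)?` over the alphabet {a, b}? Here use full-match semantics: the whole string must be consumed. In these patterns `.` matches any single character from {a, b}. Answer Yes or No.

Yes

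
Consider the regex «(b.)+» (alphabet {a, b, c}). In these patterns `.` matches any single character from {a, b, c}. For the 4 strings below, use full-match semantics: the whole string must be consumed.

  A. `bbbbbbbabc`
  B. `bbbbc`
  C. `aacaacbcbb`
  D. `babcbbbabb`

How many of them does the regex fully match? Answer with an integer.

2

A → match
B → no match
C → no match — must start with `b`
D → match
Total matched: 2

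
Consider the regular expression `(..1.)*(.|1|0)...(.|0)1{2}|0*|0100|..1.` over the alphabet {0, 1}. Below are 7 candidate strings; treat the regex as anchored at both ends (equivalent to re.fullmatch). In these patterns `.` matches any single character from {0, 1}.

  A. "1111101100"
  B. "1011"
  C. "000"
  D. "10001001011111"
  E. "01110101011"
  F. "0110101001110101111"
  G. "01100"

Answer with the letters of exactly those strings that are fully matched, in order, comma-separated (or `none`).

A → no match
B → match
C → match
D → no match
E → match
F → match
G → no match

B, C, E, F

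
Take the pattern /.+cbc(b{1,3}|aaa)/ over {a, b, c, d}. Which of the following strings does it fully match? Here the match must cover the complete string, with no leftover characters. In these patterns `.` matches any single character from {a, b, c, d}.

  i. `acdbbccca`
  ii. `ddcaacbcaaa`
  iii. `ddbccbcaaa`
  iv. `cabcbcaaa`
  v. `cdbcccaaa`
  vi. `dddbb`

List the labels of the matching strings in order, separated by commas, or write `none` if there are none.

i → no match
ii → match
iii → match
iv → match
v → no match
vi → no match

ii, iii, iv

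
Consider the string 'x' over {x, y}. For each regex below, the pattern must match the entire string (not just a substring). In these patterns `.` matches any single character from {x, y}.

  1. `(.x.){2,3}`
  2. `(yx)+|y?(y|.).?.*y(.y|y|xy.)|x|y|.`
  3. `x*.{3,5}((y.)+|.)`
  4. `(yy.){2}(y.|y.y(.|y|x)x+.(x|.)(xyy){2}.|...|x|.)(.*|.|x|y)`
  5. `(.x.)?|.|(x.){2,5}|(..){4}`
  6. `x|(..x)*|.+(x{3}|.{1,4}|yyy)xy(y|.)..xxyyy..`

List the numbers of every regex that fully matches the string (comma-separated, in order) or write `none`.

1 → no match
2 → match
3 → no match
4 → no match — must start with 'yy'
5 → match
6 → match

2, 5, 6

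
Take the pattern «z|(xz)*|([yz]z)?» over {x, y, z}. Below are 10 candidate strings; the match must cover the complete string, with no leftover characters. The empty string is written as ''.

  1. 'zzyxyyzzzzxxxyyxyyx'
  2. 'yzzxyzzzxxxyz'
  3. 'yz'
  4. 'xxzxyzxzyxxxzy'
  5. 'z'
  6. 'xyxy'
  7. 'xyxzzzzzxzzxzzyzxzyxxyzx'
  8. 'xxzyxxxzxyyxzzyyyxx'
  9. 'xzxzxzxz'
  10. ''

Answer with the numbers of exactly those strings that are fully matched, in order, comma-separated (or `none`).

3, 5, 9, 10

1 → no match
2 → no match
3. 'yz' → match
4 → no match
5. 'z' → match
6. 'xyxy' → no match
7 → no match
8 → no match
9. 'xzxzxzxz' → match
10. '' → match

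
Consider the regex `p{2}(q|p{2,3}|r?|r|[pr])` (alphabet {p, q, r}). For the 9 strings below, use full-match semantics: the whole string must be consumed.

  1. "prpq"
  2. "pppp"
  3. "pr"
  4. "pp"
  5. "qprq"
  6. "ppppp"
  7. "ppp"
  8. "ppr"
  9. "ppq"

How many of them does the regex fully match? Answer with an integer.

1. "prpq" → no match
2. "pppp" → match
3. "pr" → no match
4. "pp" → match
5. "qprq" → no match — must start with "p"
6. "ppppp" → match
7. "ppp" → match
8. "ppr" → match
9. "ppq" → match
Total matched: 6

6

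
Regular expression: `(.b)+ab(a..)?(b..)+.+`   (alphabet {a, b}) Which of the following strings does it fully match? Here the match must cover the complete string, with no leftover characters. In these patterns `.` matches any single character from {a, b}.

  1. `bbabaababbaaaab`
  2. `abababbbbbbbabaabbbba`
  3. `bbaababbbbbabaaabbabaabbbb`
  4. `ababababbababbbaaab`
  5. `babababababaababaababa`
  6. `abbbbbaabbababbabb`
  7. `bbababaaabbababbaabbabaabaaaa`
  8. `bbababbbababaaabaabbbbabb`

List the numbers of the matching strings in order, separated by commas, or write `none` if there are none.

2, 4, 7, 8

1 → no match
2 → match
3 → no match
4 → match
5 → no match
6 → no match
7 → match
8 → match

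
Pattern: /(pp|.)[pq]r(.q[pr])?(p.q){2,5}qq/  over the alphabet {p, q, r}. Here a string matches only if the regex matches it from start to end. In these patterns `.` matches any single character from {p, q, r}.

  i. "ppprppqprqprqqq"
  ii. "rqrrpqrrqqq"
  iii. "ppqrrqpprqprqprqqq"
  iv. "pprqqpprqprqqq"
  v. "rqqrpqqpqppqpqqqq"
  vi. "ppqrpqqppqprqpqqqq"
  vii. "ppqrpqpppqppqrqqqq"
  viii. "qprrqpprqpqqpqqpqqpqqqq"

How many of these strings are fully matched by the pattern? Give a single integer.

5

i → match
ii → no match
iii → match
iv → match
v → no match
vi → match
vii → no match
viii → match
Total matched: 5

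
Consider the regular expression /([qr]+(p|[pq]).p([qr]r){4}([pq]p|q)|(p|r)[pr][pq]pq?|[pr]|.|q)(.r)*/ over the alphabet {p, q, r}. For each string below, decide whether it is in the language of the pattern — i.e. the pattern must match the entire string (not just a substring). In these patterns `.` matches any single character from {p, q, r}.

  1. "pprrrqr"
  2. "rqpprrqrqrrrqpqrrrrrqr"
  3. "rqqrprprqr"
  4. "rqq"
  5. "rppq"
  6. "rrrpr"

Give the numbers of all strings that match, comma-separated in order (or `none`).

1, 2, 6

1 → match
2 → match
3 → no match
4 → no match
5 → no match
6 → match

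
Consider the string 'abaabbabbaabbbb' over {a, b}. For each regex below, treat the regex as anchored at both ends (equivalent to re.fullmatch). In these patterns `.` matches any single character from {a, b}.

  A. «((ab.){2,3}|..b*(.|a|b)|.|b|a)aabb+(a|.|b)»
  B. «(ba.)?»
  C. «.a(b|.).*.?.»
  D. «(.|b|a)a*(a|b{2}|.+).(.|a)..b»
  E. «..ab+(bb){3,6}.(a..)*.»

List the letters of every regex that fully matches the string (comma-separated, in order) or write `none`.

A, D

A → match
B → no match
C → no match
D → match
E → no match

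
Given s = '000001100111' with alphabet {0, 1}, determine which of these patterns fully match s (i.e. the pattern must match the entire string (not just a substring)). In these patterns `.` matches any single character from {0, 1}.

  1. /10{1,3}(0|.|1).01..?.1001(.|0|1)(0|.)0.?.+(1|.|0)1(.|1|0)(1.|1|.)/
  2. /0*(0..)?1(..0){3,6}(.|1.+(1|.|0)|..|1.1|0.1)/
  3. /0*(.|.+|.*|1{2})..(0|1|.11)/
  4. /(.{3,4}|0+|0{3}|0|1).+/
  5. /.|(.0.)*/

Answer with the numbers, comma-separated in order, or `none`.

1 → no match — must start with '10'
2 → no match
3 → match
4 → match
5 → no match

3, 4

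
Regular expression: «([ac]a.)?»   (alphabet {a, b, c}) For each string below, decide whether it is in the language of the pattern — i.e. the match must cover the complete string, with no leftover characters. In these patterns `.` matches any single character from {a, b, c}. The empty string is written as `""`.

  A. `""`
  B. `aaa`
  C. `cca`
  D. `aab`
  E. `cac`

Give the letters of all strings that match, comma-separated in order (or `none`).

A, B, D, E

A → match
B → match
C → no match
D → match
E → match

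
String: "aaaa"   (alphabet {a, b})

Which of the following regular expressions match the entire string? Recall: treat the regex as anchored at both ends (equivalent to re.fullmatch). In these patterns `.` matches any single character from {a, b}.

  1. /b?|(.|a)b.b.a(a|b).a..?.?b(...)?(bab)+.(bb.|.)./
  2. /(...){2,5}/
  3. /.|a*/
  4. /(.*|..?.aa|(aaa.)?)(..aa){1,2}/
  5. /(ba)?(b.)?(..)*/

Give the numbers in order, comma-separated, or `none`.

3, 4, 5

1 → no match
2 → no match
3 → match
4 → match
5 → match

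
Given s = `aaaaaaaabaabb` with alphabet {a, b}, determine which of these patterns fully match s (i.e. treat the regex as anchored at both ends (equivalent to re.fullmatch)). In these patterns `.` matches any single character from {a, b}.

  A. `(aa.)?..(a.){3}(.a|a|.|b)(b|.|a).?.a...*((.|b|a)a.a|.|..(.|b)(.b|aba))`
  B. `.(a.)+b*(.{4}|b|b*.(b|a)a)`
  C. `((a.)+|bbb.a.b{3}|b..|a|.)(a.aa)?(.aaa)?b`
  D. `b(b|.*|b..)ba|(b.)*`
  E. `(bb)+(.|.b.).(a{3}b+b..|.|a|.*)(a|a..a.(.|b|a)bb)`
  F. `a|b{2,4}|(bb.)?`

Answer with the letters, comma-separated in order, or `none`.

A → no match
B → match
C → no match
D → no match
E → no match — must start with `bb`
F → no match

B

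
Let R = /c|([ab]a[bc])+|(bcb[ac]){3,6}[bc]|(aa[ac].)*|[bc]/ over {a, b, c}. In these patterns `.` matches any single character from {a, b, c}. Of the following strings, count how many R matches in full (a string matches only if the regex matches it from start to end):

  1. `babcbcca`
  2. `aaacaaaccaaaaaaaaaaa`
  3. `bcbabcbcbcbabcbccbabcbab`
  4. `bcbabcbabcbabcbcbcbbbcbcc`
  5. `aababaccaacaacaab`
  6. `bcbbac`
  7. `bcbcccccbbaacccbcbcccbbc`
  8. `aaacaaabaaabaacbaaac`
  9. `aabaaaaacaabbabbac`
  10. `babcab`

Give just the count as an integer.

1 → no match
2 → no match
3 → no match
4 → no match
5 → no match
6 → no match
7 → no match
8 → match
9 → no match
10 → no match
Total matched: 1

1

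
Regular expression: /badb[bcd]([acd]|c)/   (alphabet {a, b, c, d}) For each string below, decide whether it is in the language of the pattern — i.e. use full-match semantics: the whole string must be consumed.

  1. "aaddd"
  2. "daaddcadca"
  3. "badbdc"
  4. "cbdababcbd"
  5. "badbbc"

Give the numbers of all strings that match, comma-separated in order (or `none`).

1 → no match — must start with "badb"
2 → no match — must start with "badb"
3 → match
4 → no match — must start with "badb"
5 → match

3, 5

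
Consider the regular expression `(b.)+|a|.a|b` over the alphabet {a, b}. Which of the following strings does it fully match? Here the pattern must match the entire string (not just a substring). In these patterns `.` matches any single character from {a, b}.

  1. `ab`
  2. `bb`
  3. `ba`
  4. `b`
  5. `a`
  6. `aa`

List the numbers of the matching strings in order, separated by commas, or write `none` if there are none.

2, 3, 4, 5, 6

1 → no match
2 → match
3 → match
4 → match
5 → match
6 → match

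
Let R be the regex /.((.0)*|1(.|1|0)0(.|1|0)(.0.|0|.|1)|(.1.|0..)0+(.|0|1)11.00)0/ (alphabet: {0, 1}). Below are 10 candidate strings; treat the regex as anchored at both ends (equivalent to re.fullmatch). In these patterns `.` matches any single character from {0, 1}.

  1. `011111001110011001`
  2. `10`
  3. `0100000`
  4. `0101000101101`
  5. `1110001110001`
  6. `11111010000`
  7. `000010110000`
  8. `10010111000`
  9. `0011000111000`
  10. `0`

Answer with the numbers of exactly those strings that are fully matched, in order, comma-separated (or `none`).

2, 3, 9

1 → no match — must end with `0`
2 → match
3 → match
4 → no match — must end with `0`
5 → no match — must end with `0`
6 → no match
7 → no match
8 → no match
9 → match
10 → no match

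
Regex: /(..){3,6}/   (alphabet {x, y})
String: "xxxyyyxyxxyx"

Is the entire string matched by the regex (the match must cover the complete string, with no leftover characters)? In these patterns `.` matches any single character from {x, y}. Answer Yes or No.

Yes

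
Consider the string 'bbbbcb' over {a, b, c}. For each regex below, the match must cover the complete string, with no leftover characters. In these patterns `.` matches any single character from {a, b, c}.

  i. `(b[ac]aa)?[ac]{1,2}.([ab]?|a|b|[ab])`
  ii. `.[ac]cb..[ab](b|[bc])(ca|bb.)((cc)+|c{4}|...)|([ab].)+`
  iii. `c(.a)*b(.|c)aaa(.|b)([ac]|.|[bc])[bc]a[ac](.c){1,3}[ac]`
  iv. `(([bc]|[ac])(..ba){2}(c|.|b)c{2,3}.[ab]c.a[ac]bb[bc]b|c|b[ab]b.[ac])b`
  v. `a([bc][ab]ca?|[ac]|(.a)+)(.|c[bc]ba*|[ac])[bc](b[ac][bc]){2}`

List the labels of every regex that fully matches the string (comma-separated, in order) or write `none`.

i → no match
ii → no match
iii → no match — must start with 'c'
iv → match
v → no match — must start with 'a'

iv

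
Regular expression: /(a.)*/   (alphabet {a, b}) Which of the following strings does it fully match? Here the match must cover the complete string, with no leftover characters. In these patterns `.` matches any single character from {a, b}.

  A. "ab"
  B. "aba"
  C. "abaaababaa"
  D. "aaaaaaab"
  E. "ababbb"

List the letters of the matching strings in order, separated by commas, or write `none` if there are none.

A. "ab" → match
B. "aba" → no match
C. "abaaababaa" → match
D. "aaaaaaab" → match
E. "ababbb" → no match

A, C, D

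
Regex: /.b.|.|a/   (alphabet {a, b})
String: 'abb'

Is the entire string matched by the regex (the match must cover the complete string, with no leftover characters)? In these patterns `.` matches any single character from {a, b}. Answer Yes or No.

Yes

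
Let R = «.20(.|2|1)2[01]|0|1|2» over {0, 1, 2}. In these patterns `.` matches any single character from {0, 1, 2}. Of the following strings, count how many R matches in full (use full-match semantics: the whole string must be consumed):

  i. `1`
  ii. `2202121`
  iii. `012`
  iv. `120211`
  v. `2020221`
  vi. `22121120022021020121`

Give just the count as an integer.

1

i → match
ii → no match
iii → no match
iv → no match
v → no match
vi → no match
Total matched: 1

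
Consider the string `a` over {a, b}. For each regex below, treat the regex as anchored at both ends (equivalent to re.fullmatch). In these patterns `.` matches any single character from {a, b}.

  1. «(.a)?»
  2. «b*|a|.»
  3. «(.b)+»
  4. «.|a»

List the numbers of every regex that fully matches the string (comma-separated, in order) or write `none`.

2, 4

1 → no match
2 → match
3 → no match — must end with `b`
4 → match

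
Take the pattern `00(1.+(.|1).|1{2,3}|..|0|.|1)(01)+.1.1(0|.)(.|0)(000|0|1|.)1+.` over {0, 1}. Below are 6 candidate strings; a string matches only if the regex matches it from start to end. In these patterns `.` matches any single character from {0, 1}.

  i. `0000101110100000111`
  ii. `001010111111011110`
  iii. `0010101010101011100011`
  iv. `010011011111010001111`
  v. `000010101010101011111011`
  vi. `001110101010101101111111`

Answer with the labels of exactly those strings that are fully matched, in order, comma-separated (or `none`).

i → match
ii → match
iii → match
iv → no match — must start with `00`
v → match
vi → match

i, ii, iii, v, vi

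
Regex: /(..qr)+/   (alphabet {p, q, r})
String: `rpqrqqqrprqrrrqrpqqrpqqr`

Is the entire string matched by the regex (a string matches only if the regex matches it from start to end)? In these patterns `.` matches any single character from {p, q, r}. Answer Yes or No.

Yes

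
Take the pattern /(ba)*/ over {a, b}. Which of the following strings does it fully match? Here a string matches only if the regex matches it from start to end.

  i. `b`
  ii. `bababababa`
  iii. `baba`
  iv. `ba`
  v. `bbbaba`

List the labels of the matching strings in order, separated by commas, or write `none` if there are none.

ii, iii, iv

i → no match
ii → match
iii → match
iv → match
v → no match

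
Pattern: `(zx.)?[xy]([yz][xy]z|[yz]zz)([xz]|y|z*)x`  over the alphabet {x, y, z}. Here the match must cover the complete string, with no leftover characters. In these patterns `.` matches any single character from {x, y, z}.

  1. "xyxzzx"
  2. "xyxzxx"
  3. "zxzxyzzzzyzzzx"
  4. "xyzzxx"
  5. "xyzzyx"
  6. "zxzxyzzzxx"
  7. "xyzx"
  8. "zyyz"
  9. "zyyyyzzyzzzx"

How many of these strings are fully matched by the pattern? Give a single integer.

4

1 → match
2 → match
3 → no match
4 → match
5 → match
6 → no match
7 → no match
8 → no match — must end with "x"
9 → no match
Total matched: 4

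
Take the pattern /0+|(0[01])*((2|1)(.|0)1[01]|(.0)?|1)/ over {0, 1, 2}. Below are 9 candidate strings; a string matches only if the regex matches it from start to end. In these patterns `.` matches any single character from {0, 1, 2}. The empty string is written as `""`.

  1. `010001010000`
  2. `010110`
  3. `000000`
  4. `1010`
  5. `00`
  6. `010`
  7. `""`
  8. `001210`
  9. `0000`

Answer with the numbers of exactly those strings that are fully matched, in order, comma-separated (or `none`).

1, 2, 3, 4, 5, 7, 8, 9

1 → match
2 → match
3 → match
4 → match
5 → match
6 → no match
7 → match
8 → match
9 → match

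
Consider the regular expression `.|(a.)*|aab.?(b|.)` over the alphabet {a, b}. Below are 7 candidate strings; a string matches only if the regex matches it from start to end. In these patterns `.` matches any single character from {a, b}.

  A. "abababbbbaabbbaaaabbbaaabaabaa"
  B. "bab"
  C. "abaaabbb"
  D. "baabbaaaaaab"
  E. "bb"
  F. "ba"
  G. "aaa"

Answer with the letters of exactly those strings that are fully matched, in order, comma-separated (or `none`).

A → no match
B → no match
C → no match
D → no match
E → no match
F → no match
G → no match

none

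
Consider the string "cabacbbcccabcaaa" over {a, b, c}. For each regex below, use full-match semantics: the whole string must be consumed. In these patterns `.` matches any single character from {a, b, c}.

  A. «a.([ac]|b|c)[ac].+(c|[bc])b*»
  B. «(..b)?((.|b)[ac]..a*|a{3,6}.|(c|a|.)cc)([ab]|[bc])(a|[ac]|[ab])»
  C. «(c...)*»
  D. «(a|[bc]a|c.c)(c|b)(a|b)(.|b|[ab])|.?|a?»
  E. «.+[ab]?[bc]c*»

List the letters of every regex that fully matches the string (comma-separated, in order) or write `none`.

A → no match — must start with "a"
B → no match
C → match
D → no match
E → no match

C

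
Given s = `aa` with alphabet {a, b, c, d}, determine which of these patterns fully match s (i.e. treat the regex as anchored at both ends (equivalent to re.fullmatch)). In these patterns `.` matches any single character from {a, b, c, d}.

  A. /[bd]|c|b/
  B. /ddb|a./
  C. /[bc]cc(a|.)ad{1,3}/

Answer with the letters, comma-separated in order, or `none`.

A → no match
B → match
C → no match — must end with `d`

B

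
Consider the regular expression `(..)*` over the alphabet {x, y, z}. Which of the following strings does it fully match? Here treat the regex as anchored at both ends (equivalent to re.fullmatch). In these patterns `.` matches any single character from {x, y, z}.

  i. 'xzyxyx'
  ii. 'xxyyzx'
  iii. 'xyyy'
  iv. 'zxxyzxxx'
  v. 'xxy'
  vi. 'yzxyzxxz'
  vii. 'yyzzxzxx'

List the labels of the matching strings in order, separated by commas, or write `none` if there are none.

i → match
ii → match
iii → match
iv → match
v → no match
vi → match
vii → match

i, ii, iii, iv, vi, vii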